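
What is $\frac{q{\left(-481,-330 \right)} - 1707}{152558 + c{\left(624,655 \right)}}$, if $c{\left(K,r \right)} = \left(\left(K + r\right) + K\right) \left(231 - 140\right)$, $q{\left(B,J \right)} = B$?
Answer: $- \frac{2188}{325731} \approx -0.0067172$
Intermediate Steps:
$c{\left(K,r \right)} = 91 r + 182 K$ ($c{\left(K,r \right)} = \left(r + 2 K\right) 91 = 91 r + 182 K$)
$\frac{q{\left(-481,-330 \right)} - 1707}{152558 + c{\left(624,655 \right)}} = \frac{-481 - 1707}{152558 + \left(91 \cdot 655 + 182 \cdot 624\right)} = - \frac{2188}{152558 + \left(59605 + 113568\right)} = - \frac{2188}{152558 + 173173} = - \frac{2188}{325731}$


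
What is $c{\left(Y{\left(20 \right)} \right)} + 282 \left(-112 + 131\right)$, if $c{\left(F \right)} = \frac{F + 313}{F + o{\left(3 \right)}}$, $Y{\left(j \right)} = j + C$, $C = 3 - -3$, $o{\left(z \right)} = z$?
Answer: $\frac{155721}{29} \approx 5369.7$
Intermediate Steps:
$C = 6$ ($C = 3 + 3 = 6$)
$Y{\left(j \right)} = 6 + j$ ($Y{\left(j \right)} = j + 6 = 6 + j$)
$c{\left(F \right)} = \frac{313 + F}{3 + F}$ ($c{\left(F \right)} = \frac{F + 313}{F + 3} = \frac{313 + F}{3 + F}$)
$c{\left(Y{\left(20 \right)} \right)} + 282 \left(-112 + 131\right) = \frac{313 + \left(6 + 20\right)}{3 + \left(6 + 20\right)} + 282 \left(-112 + 131\right) = \frac{313 + 26}{3 + 26} + 282 \cdot 19 = \frac{1}{29} \cdot 339 + 5358 = \frac{339}{29} + 5358 = \frac{155721}{29}$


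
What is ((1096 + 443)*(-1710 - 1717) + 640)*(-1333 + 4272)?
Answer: -15498854707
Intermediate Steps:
((1096 + 443)*(-1710 - 1717) + 640)*(-1333 + 4272) = (1539*(-3427) + 640)*2939 = (-5274153 + 640)*2939 = -5273513*2939 = -15498854707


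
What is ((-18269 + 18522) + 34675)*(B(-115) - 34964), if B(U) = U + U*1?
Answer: -1229256032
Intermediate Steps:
B(U) = 2*U (B(U) = U + U = 2*U)
((-18269 + 18522) + 34675)*(B(-115) - 34964) = ((-18269 + 18522) + 34675)*(2*(-115) - 34964) = (253 + 34675)*(-230 - 34964) = 34928*(-35194) = -1229256032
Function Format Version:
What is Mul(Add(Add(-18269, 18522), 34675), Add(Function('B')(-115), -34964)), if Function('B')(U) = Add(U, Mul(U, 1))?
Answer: -1229256032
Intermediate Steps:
Function('B')(U) = Mul(2, U) (Function('B')(U) = Add(U, U) = Mul(2, U))
Mul(Add(Add(-18269, 18522), 34675), Add(Function('B')(-115), -34964)) = Mul(Add(Add(-18269, 18522), 34675), Add(Mul(2, -115), -34964)) = Mul(Add(253, 34675), Add(-230, -34964)) = Mul(34928, -35194) = -1229256032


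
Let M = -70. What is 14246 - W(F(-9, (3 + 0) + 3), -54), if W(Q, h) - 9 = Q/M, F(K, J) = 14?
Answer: 71186/5 ≈ 14237.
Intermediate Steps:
W(Q, h) = 9 - Q/70 (W(Q, h) = 9 + Q/(-70) = 9 + Q*(-1/70) = 9 - Q/70)
14246 - W(F(-9, (3 + 0) + 3), -54) = 14246 - (9 - 1/70*14) = 14246 - (9 - 1/5) = 14246 - 1*44/5 = 14246 - 44/5 = 71186/5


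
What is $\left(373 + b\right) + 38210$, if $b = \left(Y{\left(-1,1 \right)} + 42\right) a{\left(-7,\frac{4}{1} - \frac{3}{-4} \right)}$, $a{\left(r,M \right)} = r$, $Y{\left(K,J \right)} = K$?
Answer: $38296$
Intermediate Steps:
$b = -287$ ($b = \left(-1 + 42\right) \left(-7\right) = 41 \left(-7\right) = -287$)
$\left(373 + b\right) + 38210 = \left(373 - 287\right) + 38210 = 86 + 38210 = 38296$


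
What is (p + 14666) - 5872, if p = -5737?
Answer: 3057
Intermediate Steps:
(p + 14666) - 5872 = (-5737 + 14666) - 5872 = 8929 - 5872 = 3057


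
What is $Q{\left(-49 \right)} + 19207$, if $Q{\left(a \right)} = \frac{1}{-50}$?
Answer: $\frac{960349}{50} \approx 19207.0$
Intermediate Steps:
$Q{\left(a \right)} = - \frac{1}{50}$
$Q{\left(-49 \right)} + 19207 = - \frac{1}{50} + 19207 = \frac{960349}{50}$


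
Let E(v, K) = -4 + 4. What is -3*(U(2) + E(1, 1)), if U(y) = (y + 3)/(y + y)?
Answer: -15/4 ≈ -3.7500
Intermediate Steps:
U(y) = (3 + y)/(2*y) (U(y) = (3 + y)/((2*y)) = (3 + y)*(1/(2*y)) = (3 + y)/(2*y))
E(v, K) = 0
-3*(U(2) + E(1, 1)) = -3*((½)*(3 + 2)/2 + 0) = -3*((½)*(½)*5 + 0) = -3*(5/4 + 0) = -3*5/4 = -15/4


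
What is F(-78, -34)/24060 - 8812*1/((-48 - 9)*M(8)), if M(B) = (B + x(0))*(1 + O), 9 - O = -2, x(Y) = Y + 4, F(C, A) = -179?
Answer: 2193203/2057130 ≈ 1.0661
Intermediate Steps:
x(Y) = 4 + Y
O = 11 (O = 9 - 1*(-2) = 9 + 2 = 11)
M(B) = 48 + 12*B (M(B) = (B + (4 + 0))*(1 + 11) = (B + 4)*12 = (4 + B)*12 = 48 + 12*B)
F(-78, -34)/24060 - 8812*1/((-48 - 9)*M(8)) = -179/24060 - 8812*1/((-48 - 9)*(48 + 12*8)) = -179*1/24060 - 8812*(-1/(57*(48 + 96))) = -179/24060 - 8812/((-57*144)) = -179/24060 - 8812/(-8208) = -179/24060 - 8812*(-1/8208) = -179/24060 + 2203/2052 = 2193203/2057130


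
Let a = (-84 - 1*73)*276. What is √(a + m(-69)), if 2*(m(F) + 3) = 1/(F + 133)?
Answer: I*√11093758/16 ≈ 208.17*I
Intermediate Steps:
m(F) = -3 + 1/(2*(133 + F)) (m(F) = -3 + 1/(2*(F + 133)) = -3 + 1/(2*(133 + F)))
a = -43332 (a = (-84 - 73)*276 = -157*276 = -43332)
√(a + m(-69)) = √(-43332 + (-797 - 6*(-69))/(2*(133 - 69))) = √(-43332 + (½)*(-797 + 414)/64) = √(-43332 + (½)*(1/64)*(-383)) = √(-43332 - 383/128) = √(-5546879/128) = I*√11093758/16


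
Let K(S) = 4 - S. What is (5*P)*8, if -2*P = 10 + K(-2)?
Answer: -320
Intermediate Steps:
P = -8 (P = -(10 + (4 - 1*(-2)))/2 = -(10 + (4 + 2))/2 = -(10 + 6)/2 = -½*16 = -8)
(5*P)*8 = (5*(-8))*8 = -40*8 = -320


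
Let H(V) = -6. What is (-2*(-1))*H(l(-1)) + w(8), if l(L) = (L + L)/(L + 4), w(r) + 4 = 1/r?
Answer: -127/8 ≈ -15.875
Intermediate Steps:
w(r) = -4 + 1/r
l(L) = 2*L/(4 + L) (l(L) = (2*L)/(4 + L) = 2*L/(4 + L))
(-2*(-1))*H(l(-1)) + w(8) = -2*(-1)*(-6) + (-4 + 1/8) = 2*(-6) + (-4 + ⅛) = -12 - 31/8 = -127/8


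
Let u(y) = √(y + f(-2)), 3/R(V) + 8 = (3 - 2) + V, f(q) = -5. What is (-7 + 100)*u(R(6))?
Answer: 186*I*√2 ≈ 263.04*I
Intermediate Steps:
R(V) = 3/(-7 + V) (R(V) = 3/(-8 + ((3 - 2) + V)) = 3/(-8 + (1 + V)) = 3/(-7 + V))
u(y) = √(-5 + y) (u(y) = √(y - 5) = √(-5 + y))
(-7 + 100)*u(R(6)) = (-7 + 100)*√(-5 + 3/(-7 + 6)) = 93*√(-5 + 3/(-1)) = 93*√(-5 + 3*(-1)) = 93*√(-5 - 3) = 93*√(-8) = 93*(2*I*√2) = 186*I*√2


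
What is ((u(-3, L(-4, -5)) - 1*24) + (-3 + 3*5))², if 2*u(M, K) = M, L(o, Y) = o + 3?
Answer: 729/4 ≈ 182.25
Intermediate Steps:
L(o, Y) = 3 + o
u(M, K) = M/2
((u(-3, L(-4, -5)) - 1*24) + (-3 + 3*5))² = (((½)*(-3) - 1*24) + (-3 + 3*5))² = ((-3/2 - 24) + (-3 + 15))² = (-51/2 + 12)² = (-27/2)² = 729/4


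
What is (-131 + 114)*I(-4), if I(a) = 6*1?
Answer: -102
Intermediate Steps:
I(a) = 6
(-131 + 114)*I(-4) = (-131 + 114)*6 = -17*6 = -102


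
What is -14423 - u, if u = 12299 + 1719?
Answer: -28441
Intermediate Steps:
u = 14018
-14423 - u = -14423 - 1*14018 = -14423 - 14018 = -28441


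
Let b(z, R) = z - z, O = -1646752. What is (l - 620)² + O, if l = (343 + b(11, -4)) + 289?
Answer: -1646608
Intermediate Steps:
b(z, R) = 0
l = 632 (l = (343 + 0) + 289 = 343 + 289 = 632)
(l - 620)² + O = (632 - 620)² - 1646752 = 12² - 1646752 = 144 - 1646752 = -1646608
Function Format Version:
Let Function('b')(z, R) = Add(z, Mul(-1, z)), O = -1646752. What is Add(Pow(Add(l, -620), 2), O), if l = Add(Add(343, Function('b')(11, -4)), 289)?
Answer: -1646608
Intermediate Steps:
Function('b')(z, R) = 0
l = 632 (l = Add(Add(343, 0), 289) = Add(343, 289) = 632)
Add(Pow(Add(l, -620), 2), O) = Add(Pow(Add(632, -620), 2), -1646752) = Add(Pow(12, 2), -1646752) = Add(144, -1646752) = -1646608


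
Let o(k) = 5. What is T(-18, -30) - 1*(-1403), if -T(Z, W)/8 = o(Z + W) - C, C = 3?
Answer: 1387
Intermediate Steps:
T(Z, W) = -16 (T(Z, W) = -8*(5 - 1*3) = -8*(5 - 3) = -8*2 = -16)
T(-18, -30) - 1*(-1403) = -16 - 1*(-1403) = -16 + 1403 = 1387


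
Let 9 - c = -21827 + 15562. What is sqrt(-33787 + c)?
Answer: 3*I*sqrt(3057) ≈ 165.87*I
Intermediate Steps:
c = 6274 (c = 9 - (-21827 + 15562) = 9 - 1*(-6265) = 9 + 6265 = 6274)
sqrt(-33787 + c) = sqrt(-33787 + 6274) = sqrt(-27513) = 3*I*sqrt(3057)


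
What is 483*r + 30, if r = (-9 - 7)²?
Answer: 123678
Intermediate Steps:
r = 256 (r = (-16)² = 256)
483*r + 30 = 483*256 + 30 = 123648 + 30 = 123678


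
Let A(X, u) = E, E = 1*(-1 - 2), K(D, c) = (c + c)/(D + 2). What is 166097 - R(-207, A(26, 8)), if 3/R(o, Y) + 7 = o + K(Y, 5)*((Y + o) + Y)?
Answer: 318241849/1916 ≈ 1.6610e+5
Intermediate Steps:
K(D, c) = 2*c/(2 + D) (K(D, c) = (2*c)/(2 + D) = 2*c/(2 + D))
E = -3 (E = 1*(-3) = -3)
A(X, u) = -3
R(o, Y) = 3/(-7 + o + 10*(o + 2*Y)/(2 + Y)) (R(o, Y) = 3/(-7 + (o + (2*5/(2 + Y))*((Y + o) + Y))) = 3/(-7 + (o + (10/(2 + Y))*(o + 2*Y))) = 3/(-7 + (o + 10*(o + 2*Y)/(2 + Y))) = 3/(-7 + o + 10*(o + 2*Y)/(2 + Y)))
166097 - R(-207, A(26, 8)) = 166097 - 3*(2 - 3)/(-14 + 12*(-207) + 13*(-3) - 3*(-207)) = 166097 - 3*(-1)/(-14 - 2484 - 39 + 621) = 166097 - 3*(-1)/(-1916) = 166097 - 3*(-1)*(-1)/1916 = 166097 - 1*3/1916 = 166097 - 3/1916 = 318241849/1916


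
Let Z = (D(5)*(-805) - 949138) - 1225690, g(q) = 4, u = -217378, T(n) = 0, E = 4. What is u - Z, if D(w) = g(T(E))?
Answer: 1960670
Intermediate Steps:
D(w) = 4
Z = -2178048 (Z = (4*(-805) - 949138) - 1225690 = (-3220 - 949138) - 1225690 = -952358 - 1225690 = -2178048)
u - Z = -217378 - 1*(-2178048) = -217378 + 2178048 = 1960670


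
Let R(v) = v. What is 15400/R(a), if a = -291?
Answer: -15400/291 ≈ -52.921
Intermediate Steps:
15400/R(a) = 15400/(-291) = 15400*(-1/291) = -15400/291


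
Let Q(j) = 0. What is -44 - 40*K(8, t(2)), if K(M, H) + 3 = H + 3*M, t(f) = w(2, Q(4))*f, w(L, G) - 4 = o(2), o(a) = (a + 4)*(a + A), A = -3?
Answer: -724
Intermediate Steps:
o(a) = (-3 + a)*(4 + a) (o(a) = (a + 4)*(a - 3) = (4 + a)*(-3 + a) = (-3 + a)*(4 + a))
w(L, G) = -2 (w(L, G) = 4 + (-12 + 2 + 2²) = 4 + (-12 + 2 + 4) = 4 - 6 = -2)
t(f) = -2*f
K(M, H) = -3 + H + 3*M (K(M, H) = -3 + (H + 3*M) = -3 + H + 3*M)
-44 - 40*K(8, t(2)) = -44 - 40*(-3 - 2*2 + 3*8) = -44 - 40*(-3 - 4 + 24) = -44 - 40*17 = -44 - 680 = -724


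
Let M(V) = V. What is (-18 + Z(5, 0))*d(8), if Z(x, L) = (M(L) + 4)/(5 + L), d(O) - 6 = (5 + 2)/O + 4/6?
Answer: -7783/60 ≈ -129.72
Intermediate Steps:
d(O) = 20/3 + 7/O (d(O) = 6 + ((5 + 2)/O + 4/6) = 6 + (7/O + 4*(⅙)) = 6 + (7/O + ⅔) = 6 + (⅔ + 7/O) = 20/3 + 7/O)
Z(x, L) = (4 + L)/(5 + L) (Z(x, L) = (L + 4)/(5 + L) = (4 + L)/(5 + L))
(-18 + Z(5, 0))*d(8) = (-18 + (4 + 0)/(5 + 0))*(20/3 + 7/8) = (-18 + 4/5)*(20/3 + 7*(⅛)) = (-18 + (⅕)*4)*(20/3 + 7/8) = (-18 + ⅘)*(181/24) = -86/5*181/24 = -7783/60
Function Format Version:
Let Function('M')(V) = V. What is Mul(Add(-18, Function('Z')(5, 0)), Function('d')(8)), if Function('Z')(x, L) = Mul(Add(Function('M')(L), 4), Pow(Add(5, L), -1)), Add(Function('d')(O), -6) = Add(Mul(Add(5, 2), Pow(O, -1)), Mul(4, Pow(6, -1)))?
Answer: Rational(-7783, 60) ≈ -129.72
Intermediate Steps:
Function('d')(O) = Add(Rational(20, 3), Mul(7, Pow(O, -1))) (Function('d')(O) = Add(6, Add(Mul(Add(5, 2), Pow(O, -1)), Mul(4, Pow(6, -1)))) = Add(6, Add(Mul(7, Pow(O, -1)), Mul(4, Rational(1, 6)))) = Add(6, Add(Mul(7, Pow(O, -1)), Rational(2, 3))) = Add(6, Add(Rational(2, 3), Mul(7, Pow(O, -1)))) = Add(Rational(20, 3), Mul(7, Pow(O, -1))))
Function('Z')(x, L) = Mul(Pow(Add(5, L), -1), Add(4, L)) (Function('Z')(x, L) = Mul(Add(L, 4), Pow(Add(5, L), -1)) = Mul(Add(4, L), Pow(Add(5, L), -1)) = Mul(Pow(Add(5, L), -1), Add(4, L)))
Mul(Add(-18, Function('Z')(5, 0)), Function('d')(8)) = Mul(Add(-18, Mul(Pow(Add(5, 0), -1), Add(4, 0))), Add(Rational(20, 3), Mul(7, Pow(8, -1)))) = Mul(Add(-18, Mul(Pow(5, -1), 4)), Add(Rational(20, 3), Mul(7, Rational(1, 8)))) = Mul(Add(-18, Mul(Rational(1, 5), 4)), Add(Rational(20, 3), Rational(7, 8))) = Mul(Add(-18, Rational(4, 5)), Rational(181, 24)) = Mul(Rational(-86, 5), Rational(181, 24)) = Rational(-7783, 60)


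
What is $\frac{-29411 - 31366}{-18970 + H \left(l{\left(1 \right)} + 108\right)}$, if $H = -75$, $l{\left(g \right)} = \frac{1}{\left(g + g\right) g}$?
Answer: $\frac{121554}{54215} \approx 2.2421$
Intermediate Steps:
$l{\left(g \right)} = \frac{1}{2 g^{2}}$ ($l{\left(g \right)} = \frac{1}{2 g g} = \frac{\frac{1}{2} \frac{1}{g}}{g} = \frac{1}{2 g^{2}}$)
$\frac{-29411 - 31366}{-18970 + H \left(l{\left(1 \right)} + 108\right)} = \frac{-29411 - 31366}{-18970 - 75 \left(\frac{1}{2 \cdot 1} + 108\right)} = - \frac{60777}{-18970 - 75 \left(\frac{1}{2} \cdot 1 + 108\right)} = - \frac{60777}{-18970 - 75 \left(\frac{1}{2} + 108\right)} = - \frac{60777}{-18970 - \frac{16275}{2}} = - \frac{60777}{- \frac{54215}{2}} = \left(-60777\right) \left(- \frac{2}{54215}\right) = \frac{121554}{54215}$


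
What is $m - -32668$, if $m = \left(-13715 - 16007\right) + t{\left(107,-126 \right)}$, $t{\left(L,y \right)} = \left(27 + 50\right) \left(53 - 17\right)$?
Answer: $5718$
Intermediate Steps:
$t{\left(L,y \right)} = 2772$ ($t{\left(L,y \right)} = 77 \cdot 36 = 2772$)
$m = -26950$ ($m = \left(-13715 - 16007\right) + 2772 = -29722 + 2772 = -26950$)
$m - -32668 = -26950 - -32668 = -26950 + 32668 = 5718$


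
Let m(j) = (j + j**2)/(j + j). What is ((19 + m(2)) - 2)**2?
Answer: 1369/4 ≈ 342.25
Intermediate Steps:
m(j) = (j + j**2)/(2*j) (m(j) = (j + j**2)/((2*j)) = (j + j**2)*(1/(2*j)) = (j + j**2)/(2*j))
((19 + m(2)) - 2)**2 = ((19 + (1/2 + (1/2)*2)) - 2)**2 = ((19 + (1/2 + 1)) - 2)**2 = ((19 + 3/2) - 2)**2 = (41/2 - 2)**2 = (37/2)**2 = 1369/4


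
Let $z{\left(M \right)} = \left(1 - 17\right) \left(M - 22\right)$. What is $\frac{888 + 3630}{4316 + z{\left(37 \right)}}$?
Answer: $\frac{2259}{2038} \approx 1.1084$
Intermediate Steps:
$z{\left(M \right)} = 352 - 16 M$ ($z{\left(M \right)} = - 16 \left(-22 + M\right) = 352 - 16 M$)
$\frac{888 + 3630}{4316 + z{\left(37 \right)}} = \frac{888 + 3630}{4316 + \left(352 - 592\right)} = \frac{4518}{4316 + \left(352 - 592\right)} = \frac{4518}{4316 - 240} = \frac{4518}{4076} = 4518 \cdot \frac{1}{4076} = \frac{2259}{2038}$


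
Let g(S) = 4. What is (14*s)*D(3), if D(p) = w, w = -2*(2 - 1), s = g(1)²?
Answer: -448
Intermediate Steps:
s = 16 (s = 4² = 16)
w = -2 (w = -2*1 = -2)
D(p) = -2
(14*s)*D(3) = (14*16)*(-2) = 224*(-2) = -448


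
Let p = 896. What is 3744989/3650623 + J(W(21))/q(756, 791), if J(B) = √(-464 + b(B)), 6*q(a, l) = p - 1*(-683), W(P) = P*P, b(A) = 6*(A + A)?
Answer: 3744989/3650623 + 12*√1207/1579 ≈ 1.2899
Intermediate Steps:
b(A) = 12*A (b(A) = 6*(2*A) = 12*A)
W(P) = P²
q(a, l) = 1579/6 (q(a, l) = (896 - 1*(-683))/6 = (896 + 683)/6 = (⅙)*1579 = 1579/6)
J(B) = √(-464 + 12*B)
3744989/3650623 + J(W(21))/q(756, 791) = 3744989/3650623 + (2*√(-116 + 3*21²))/(1579/6) = 3744989*(1/3650623) + (2*√(-116 + 3*441))*(6/1579) = 3744989/3650623 + (2*√(-116 + 1323))*(6/1579) = 3744989/3650623 + (2*√1207)*(6/1579) = 3744989/3650623 + 12*√1207/1579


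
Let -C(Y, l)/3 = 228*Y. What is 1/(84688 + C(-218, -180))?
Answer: 1/233800 ≈ 4.2772e-6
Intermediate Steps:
C(Y, l) = -684*Y
1/(84688 + C(-218, -180)) = 1/(84688 - 684*(-218)) = 1/(84688 + 149112) = 1/233800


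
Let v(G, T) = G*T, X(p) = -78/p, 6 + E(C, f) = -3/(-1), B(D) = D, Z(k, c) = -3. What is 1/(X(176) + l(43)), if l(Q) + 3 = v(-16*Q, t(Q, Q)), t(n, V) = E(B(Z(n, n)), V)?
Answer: 88/181329 ≈ 0.00048531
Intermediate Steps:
E(C, f) = -3 (E(C, f) = -6 - 3/(-1) = -6 - 3*(-1) = -6 + 3 = -3)
t(n, V) = -3
l(Q) = -3 + 48*Q (l(Q) = -3 - 16*Q*(-3) = -3 + 48*Q)
1/(X(176) + l(43)) = 1/(-78/176 + (-3 + 48*43)) = 1/(-78*1/176 + (-3 + 2064)) = 1/(-39/88 + 2061) = 1/(181329/88) = 88/181329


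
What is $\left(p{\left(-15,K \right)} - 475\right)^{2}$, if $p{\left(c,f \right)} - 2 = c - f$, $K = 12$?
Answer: $250000$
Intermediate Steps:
$p{\left(c,f \right)} = 2 + c - f$ ($p{\left(c,f \right)} = 2 + \left(c - f\right) = 2 + c - f$)
$\left(p{\left(-15,K \right)} - 475\right)^{2} = \left(\left(2 - 15 - 12\right) - 475\right)^{2} = \left(-25 - 475\right)^{2} = \left(-500\right)^{2} = 250000$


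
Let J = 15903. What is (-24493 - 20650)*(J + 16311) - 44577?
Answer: -1454281179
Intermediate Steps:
(-24493 - 20650)*(J + 16311) - 44577 = (-24493 - 20650)*(15903 + 16311) - 44577 = -45143*32214 - 44577 = -1454236602 - 44577 = -1454281179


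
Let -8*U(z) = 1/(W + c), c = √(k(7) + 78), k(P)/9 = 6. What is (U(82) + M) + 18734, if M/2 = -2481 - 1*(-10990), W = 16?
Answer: 2216623/62 + √33/496 ≈ 35752.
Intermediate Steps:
k(P) = 54 (k(P) = 9*6 = 54)
c = 2*√33 (c = √(54 + 78) = √132 = 2*√33 ≈ 11.489)
U(z) = -1/(8*(16 + 2*√33))
M = 17018 (M = 2*(-2481 - 1*(-10990)) = 2*(-2481 + 10990) = 2*8509 = 17018)
(U(82) + M) + 18734 = ((-1/62 + √33/496) + 17018) + 18734 = (1055115/62 + √33/496) + 18734 = 2216623/62 + √33/496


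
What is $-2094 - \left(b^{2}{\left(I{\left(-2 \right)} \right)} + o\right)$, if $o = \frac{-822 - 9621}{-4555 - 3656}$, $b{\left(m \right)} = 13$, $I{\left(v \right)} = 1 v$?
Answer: $- \frac{6197312}{2737} \approx -2264.3$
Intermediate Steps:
$I{\left(v \right)} = v$
$o = \frac{3481}{2737}$ ($o = - \frac{10443}{-8211} = \left(-10443\right) \left(- \frac{1}{8211}\right) = \frac{3481}{2737} \approx 1.2718$)
$-2094 - \left(b^{2}{\left(I{\left(-2 \right)} \right)} + o\right) = -2094 - \left(13^{2} + \frac{3481}{2737}\right) = -2094 - \left(169 + \frac{3481}{2737}\right) = -2094 - \frac{466034}{2737} = - \frac{6197312}{2737}$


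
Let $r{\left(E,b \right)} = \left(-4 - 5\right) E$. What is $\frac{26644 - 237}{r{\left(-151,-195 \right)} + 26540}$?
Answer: $\frac{26407}{27899} \approx 0.94652$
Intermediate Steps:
$r{\left(E,b \right)} = - 9 E$
$\frac{26644 - 237}{r{\left(-151,-195 \right)} + 26540} = \frac{26644 - 237}{\left(-9\right) \left(-151\right) + 26540} = \frac{26407}{1359 + 26540} = \frac{26407}{27899}$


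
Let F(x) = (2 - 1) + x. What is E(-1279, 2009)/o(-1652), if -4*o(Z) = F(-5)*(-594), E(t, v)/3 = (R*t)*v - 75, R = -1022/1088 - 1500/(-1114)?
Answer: 317031006203/59995584 ≈ 5284.2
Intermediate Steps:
R = 123373/303008 (R = -1022*1/1088 - 1500*(-1/1114) = -511/544 + 750/557 = 123373/303008 ≈ 0.40716)
F(x) = 1 + x
E(t, v) = -225 + 370119*t*v/303008 (E(t, v) = 3*((123373*t/303008)*v - 75) = 3*(123373*t*v/303008 - 75) = 3*(-75 + 123373*t*v/303008) = -225 + 370119*t*v/303008)
o(Z) = -594 (o(Z) = -(1 - 5)*(-594)/4 = -(-1)*(-594) = -1/4*2376 = -594)
E(-1279, 2009)/o(-1652) = (-225 + (370119/303008)*(-1279)*2009)/(-594) = (-225 - 951024841809/303008)*(-1/594) = -951093018609/303008*(-1/594) = 317031006203/59995584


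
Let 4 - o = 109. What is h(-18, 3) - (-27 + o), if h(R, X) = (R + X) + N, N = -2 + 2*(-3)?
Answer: 109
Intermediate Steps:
o = -105 (o = 4 - 1*109 = 4 - 109 = -105)
N = -8 (N = -2 - 6 = -8)
h(R, X) = -8 + R + X (h(R, X) = (R + X) - 8 = -8 + R + X)
h(-18, 3) - (-27 + o) = (-8 - 18 + 3) - (-27 - 105) = -23 - 1*(-132) = -23 + 132 = 109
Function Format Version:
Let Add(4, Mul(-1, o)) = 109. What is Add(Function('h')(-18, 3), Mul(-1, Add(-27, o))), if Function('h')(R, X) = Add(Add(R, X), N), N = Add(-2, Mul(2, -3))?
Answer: 109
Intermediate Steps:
o = -105 (o = Add(4, Mul(-1, 109)) = Add(4, -109) = -105)
N = -8 (N = Add(-2, -6) = -8)
Function('h')(R, X) = Add(-8, R, X) (Function('h')(R, X) = Add(Add(R, X), -8) = Add(-8, R, X))
Add(Function('h')(-18, 3), Mul(-1, Add(-27, o))) = Add(Add(-8, -18, 3), Mul(-1, Add(-27, -105))) = Add(-23, Mul(-1, -132)) = Add(-23, 132) = 109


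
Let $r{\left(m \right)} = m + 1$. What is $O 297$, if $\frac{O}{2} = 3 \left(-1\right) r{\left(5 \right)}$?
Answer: $-10692$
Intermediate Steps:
$r{\left(m \right)} = 1 + m$
$O = -36$ ($O = 2 \cdot 3 \left(-1\right) \left(1 + 5\right) = 2 \left(\left(-3\right) 6\right) = 2 \left(-18\right) = -36$)
$O 297 = \left(-36\right) 297 = -10692$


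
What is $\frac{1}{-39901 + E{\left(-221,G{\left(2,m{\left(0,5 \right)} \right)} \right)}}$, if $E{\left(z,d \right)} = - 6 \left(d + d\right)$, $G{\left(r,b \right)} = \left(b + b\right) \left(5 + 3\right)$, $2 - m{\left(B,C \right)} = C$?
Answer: $- \frac{1}{39325} \approx -2.5429 \cdot 10^{-5}$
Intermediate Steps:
$m{\left(B,C \right)} = 2 - C$
$G{\left(r,b \right)} = 16 b$ ($G{\left(r,b \right)} = 2 b 8 = 16 b$)
$E{\left(z,d \right)} = - 12 d$ ($E{\left(z,d \right)} = - 6 \cdot 2 d = - 12 d$)
$\frac{1}{-39901 + E{\left(-221,G{\left(2,m{\left(0,5 \right)} \right)} \right)}} = \frac{1}{-39901 - 12 \cdot 16 \left(2 - 5\right)} = \frac{1}{-39901 - 12 \cdot 16 \left(-3\right)} = \frac{1}{-39901 - -576} = \frac{1}{-39901 + 576} = \frac{1}{-39325} = - \frac{1}{39325}$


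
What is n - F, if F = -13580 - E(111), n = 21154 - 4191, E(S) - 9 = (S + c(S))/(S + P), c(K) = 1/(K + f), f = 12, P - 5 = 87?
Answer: 762866542/24969 ≈ 30553.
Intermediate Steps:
P = 92 (P = 5 + 87 = 92)
c(K) = 1/(12 + K) (c(K) = 1/(K + 12) = 1/(12 + K))
E(S) = 9 + (S + 1/(12 + S))/(92 + S) (E(S) = 9 + (S + 1/(12 + S))/(S + 92) = 9 + (S + 1/(12 + S))/(92 + S))
n = 16963
F = -339317395/24969 (F = -13580 - (1 + 2*(12 + 111)*(414 + 5*111))/((12 + 111)*(92 + 111)) = -13580 - (1 + 2*123*(414 + 555))/(123*203) = -13580 - (1 + 2*123*969)/(123*203) = -13580 - (1 + 238374)/(123*203) = -13580 - 238375/(123*203) = -13580 - 1*238375/24969 = -13580 - 238375/24969 = -339317395/24969 ≈ -13590.)
n - F = 16963 - 1*(-339317395/24969) = 16963 + 339317395/24969 = 762866542/24969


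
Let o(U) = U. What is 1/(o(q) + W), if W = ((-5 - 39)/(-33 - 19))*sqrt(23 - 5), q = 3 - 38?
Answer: -5915/204847 - 429*sqrt(2)/204847 ≈ -0.031837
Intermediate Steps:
q = -35
W = 33*sqrt(2)/13 (W = (-44/(-52))*sqrt(18) = (-44*(-1/52))*(3*sqrt(2)) = 11*(3*sqrt(2))/13 = 33*sqrt(2)/13 ≈ 3.5899)
1/(o(q) + W) = 1/(-35 + 33*sqrt(2)/13)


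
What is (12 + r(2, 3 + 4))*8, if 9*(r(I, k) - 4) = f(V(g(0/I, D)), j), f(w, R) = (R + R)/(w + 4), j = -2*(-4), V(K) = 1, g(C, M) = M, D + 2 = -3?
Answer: 5888/45 ≈ 130.84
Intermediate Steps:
D = -5 (D = -2 - 3 = -5)
j = 8
f(w, R) = 2*R/(4 + w) (f(w, R) = (2*R)/(4 + w) = 2*R/(4 + w))
r(I, k) = 196/45 (r(I, k) = 4 + (2*8/(4 + 1))/9 = 4 + (2*8/5)/9 = 4 + (2*8*(⅕))/9 = 4 + (⅑)*(16/5) = 4 + 16/45 = 196/45)
(12 + r(2, 3 + 4))*8 = (12 + 196/45)*8 = (736/45)*8 = 5888/45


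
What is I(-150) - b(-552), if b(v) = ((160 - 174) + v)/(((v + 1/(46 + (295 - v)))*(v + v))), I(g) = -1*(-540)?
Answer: 146934317519/272100120 ≈ 540.00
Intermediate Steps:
I(g) = 540
b(v) = (-14 + v)/(2*v*(v + 1/(341 - v))) (b(v) = (-14 + v)/(((v + 1/(341 - v))*(2*v))) = (-14 + v)/((2*v*(v + 1/(341 - v)))) = (-14 + v)*(1/(2*v*(v + 1/(341 - v)))) = (-14 + v)/(2*v*(v + 1/(341 - v))))
I(-150) - b(-552) = 540 - (-4774 - 1*(-552)**2 + 355*(-552))/(2*(-552)*(1 - 1*(-552)**2 + 341*(-552))) = 540 - (-1)*(-4774 - 1*304704 - 195960)/(2*552*(1 - 1*304704 - 188232)) = 540 - (-1)*(-4774 - 304704 - 195960)/(2*552*(1 - 304704 - 188232)) = 540 - (-1)*(-505438)/(2*552*(-492935)) = 540 - (-1)*(-1)*(-505438)/(2*552*492935) = 540 - 1*(-252719/272100120) = 540 + 252719/272100120 = 146934317519/272100120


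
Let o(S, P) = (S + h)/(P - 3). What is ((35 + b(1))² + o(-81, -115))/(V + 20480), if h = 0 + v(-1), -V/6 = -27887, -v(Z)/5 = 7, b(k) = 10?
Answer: 119533/11080318 ≈ 0.010788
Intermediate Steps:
v(Z) = -35 (v(Z) = -5*7 = -35)
V = 167322 (V = -6*(-27887) = 167322)
h = -35 (h = 0 - 35 = -35)
o(S, P) = (-35 + S)/(-3 + P) (o(S, P) = (S - 35)/(P - 3) = (-35 + S)/(-3 + P))
((35 + b(1))² + o(-81, -115))/(V + 20480) = ((35 + 10)² + (-35 - 81)/(-3 - 115))/(167322 + 20480) = (45² - 116/(-118))/187802 = (2025 - 1/118*(-116))*(1/187802) = (2025 + 58/59)*(1/187802) = (119533/59)*(1/187802) = 119533/11080318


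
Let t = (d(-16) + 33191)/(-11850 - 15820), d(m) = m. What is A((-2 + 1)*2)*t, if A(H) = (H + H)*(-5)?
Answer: -66350/2767 ≈ -23.979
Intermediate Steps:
A(H) = -10*H (A(H) = (2*H)*(-5) = -10*H)
t = -6635/5534 (t = (-16 + 33191)/(-11850 - 15820) = 33175/(-27670) = 33175*(-1/27670) = -6635/5534 ≈ -1.1990)
A((-2 + 1)*2)*t = -10*(-2 + 1)*2*(-6635/5534) = -(-10)*2*(-6635/5534) = -10*(-2)*(-6635/5534) = 20*(-6635/5534) = -66350/2767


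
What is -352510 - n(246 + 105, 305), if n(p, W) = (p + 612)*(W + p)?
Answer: -984238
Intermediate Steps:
n(p, W) = (612 + p)*(W + p)
-352510 - n(246 + 105, 305) = -352510 - ((246 + 105)² + 612*305 + 612*(246 + 105) + 305*(246 + 105)) = -352510 - (351² + 186660 + 612*351 + 305*351) = -352510 - (123201 + 186660 + 214812 + 107055) = -352510 - 1*631728 = -352510 - 631728 = -984238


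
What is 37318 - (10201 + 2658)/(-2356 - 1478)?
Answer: 143090071/3834 ≈ 37321.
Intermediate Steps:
37318 - (10201 + 2658)/(-2356 - 1478) = 37318 - 12859/(-3834) = 37318 - 12859*(-1)/3834 = 37318 - 1*(-12859/3834) = 37318 + 12859/3834 = 143090071/3834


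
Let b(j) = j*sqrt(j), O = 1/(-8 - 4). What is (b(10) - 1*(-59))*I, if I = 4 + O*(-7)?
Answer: 3245/12 + 275*sqrt(10)/6 ≈ 415.35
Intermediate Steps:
O = -1/12 (O = 1/(-12) = -1/12 ≈ -0.083333)
b(j) = j**(3/2)
I = 55/12 (I = 4 - 1/12*(-7) = 4 + 7/12 = 55/12 ≈ 4.5833)
(b(10) - 1*(-59))*I = (10**(3/2) - 1*(-59))*(55/12) = (10*sqrt(10) + 59)*(55/12) = (59 + 10*sqrt(10))*(55/12) = 3245/12 + 275*sqrt(10)/6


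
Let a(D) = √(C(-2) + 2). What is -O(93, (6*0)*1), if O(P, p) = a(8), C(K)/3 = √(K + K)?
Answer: -√(2 + 6*I) ≈ -2.0402 - 1.4705*I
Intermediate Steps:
C(K) = 3*√2*√K (C(K) = 3*√(K + K) = 3*√(2*K) = 3*(√2*√K) = 3*√2*√K)
a(D) = √(2 + 6*I) (a(D) = √(3*√2*√(-2) + 2) = √(3*√2*(I*√2) + 2) = √(6*I + 2) = √(2 + 6*I))
O(P, p) = √(2 + 6*I)
-O(93, (6*0)*1) = -√(2 + 6*I)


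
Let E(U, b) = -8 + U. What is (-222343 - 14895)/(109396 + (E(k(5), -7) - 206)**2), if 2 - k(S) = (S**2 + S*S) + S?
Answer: -237238/180685 ≈ -1.3130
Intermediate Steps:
k(S) = 2 - S - 2*S**2 (k(S) = 2 - ((S**2 + S*S) + S) = 2 - ((S**2 + S**2) + S) = 2 - (2*S**2 + S) = 2 - (S + 2*S**2) = 2 + (-S - 2*S**2) = 2 - S - 2*S**2)
(-222343 - 14895)/(109396 + (E(k(5), -7) - 206)**2) = (-222343 - 14895)/(109396 + ((-8 + (2 - 1*5 - 2*5**2)) - 206)**2) = -237238/(109396 + ((-8 + (2 - 5 - 2*25)) - 206)**2) = -237238/(109396 + ((-8 + (2 - 5 - 50)) - 206)**2) = -237238/(109396 + ((-8 - 53) - 206)**2) = -237238/(109396 + (-61 - 206)**2) = -237238/(109396 + (-267)**2) = -237238/(109396 + 71289) = -237238/180685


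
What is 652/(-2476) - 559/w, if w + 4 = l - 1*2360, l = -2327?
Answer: -418612/2903729 ≈ -0.14416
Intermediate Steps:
w = -4691 (w = -4 + (-2327 - 1*2360) = -4 + (-2327 - 2360) = -4 - 4687 = -4691)
652/(-2476) - 559/w = 652/(-2476) - 559/(-4691) = 652*(-1/2476) - 559*(-1/4691) = -163/619 + 559/4691 = -418612/2903729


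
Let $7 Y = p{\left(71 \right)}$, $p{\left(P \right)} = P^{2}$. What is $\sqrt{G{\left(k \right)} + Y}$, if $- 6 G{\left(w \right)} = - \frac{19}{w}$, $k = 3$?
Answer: $\frac{11 \sqrt{10514}}{42} \approx 26.855$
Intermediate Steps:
$G{\left(w \right)} = \frac{19}{6 w}$ ($G{\left(w \right)} = - \frac{\left(-19\right) \frac{1}{w}}{6} = \frac{19}{6 w}$)
$Y = \frac{5041}{7}$ ($Y = \frac{71^{2}}{7} = \frac{1}{7} \cdot 5041 = \frac{5041}{7} \approx 720.14$)
$\sqrt{G{\left(k \right)} + Y} = \sqrt{\frac{19}{6 \cdot 3} + \frac{5041}{7}} = \sqrt{\frac{19}{6} \cdot \frac{1}{3} + \frac{5041}{7}} = \sqrt{\frac{19}{18} + \frac{5041}{7}} = \sqrt{\frac{90871}{126}} = \frac{11 \sqrt{10514}}{42}$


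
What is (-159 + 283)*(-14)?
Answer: -1736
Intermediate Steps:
(-159 + 283)*(-14) = 124*(-14) = -1736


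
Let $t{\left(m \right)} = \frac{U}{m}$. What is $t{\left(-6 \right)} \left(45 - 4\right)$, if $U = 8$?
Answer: $- \frac{164}{3} \approx -54.667$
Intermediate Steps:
$t{\left(m \right)} = \frac{8}{m}$
$t{\left(-6 \right)} \left(45 - 4\right) = \frac{8}{-6} \left(45 - 4\right) = 8 \left(- \frac{1}{6}\right) 41 = \left(- \frac{4}{3}\right) 41 = - \frac{164}{3}$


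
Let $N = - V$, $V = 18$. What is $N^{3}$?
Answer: $-5832$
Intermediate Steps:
$N = -18$ ($N = \left(-1\right) 18 = -18$)
$N^{3} = \left(-18\right)^{3} = -5832$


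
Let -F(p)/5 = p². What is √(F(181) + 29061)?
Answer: 2*I*√33686 ≈ 367.07*I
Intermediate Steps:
F(p) = -5*p²
√(F(181) + 29061) = √(-5*181² + 29061) = √(-5*32761 + 29061) = √(-163805 + 29061) = √(-134744) = 2*I*√33686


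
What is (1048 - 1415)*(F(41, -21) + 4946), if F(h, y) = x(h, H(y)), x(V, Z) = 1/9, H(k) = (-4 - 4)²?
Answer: -16337005/9 ≈ -1.8152e+6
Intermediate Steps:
H(k) = 64 (H(k) = (-8)² = 64)
x(V, Z) = ⅑
F(h, y) = ⅑
(1048 - 1415)*(F(41, -21) + 4946) = (1048 - 1415)*(⅑ + 4946) = -367*44515/9 = -16337005/9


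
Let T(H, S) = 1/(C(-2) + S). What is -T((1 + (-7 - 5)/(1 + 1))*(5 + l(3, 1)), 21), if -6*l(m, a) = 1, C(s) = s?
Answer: -1/19 ≈ -0.052632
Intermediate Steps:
l(m, a) = -⅙ (l(m, a) = -⅙*1 = -⅙)
T(H, S) = 1/(-2 + S)
-T((1 + (-7 - 5)/(1 + 1))*(5 + l(3, 1)), 21) = -1/(-2 + 21) = -1/19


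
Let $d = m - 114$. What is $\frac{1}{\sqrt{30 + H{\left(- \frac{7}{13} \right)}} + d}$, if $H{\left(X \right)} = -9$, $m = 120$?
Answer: $\frac{2}{5} - \frac{\sqrt{21}}{15} \approx 0.094495$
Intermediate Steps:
$d = 6$ ($d = 120 - 114 = 6$)
$\frac{1}{\sqrt{30 + H{\left(- \frac{7}{13} \right)}} + d} = \frac{1}{\sqrt{30 - 9} + 6} = \frac{1}{\sqrt{21} + 6} = \frac{1}{6 + \sqrt{21}}$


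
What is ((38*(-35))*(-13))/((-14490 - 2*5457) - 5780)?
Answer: -8645/15592 ≈ -0.55445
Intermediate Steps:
((38*(-35))*(-13))/((-14490 - 2*5457) - 5780) = (-1330*(-13))/((-14490 - 10914) - 5780) = 17290/(-25404 - 5780) = 17290/(-31184) = 17290*(-1/31184) = -8645/15592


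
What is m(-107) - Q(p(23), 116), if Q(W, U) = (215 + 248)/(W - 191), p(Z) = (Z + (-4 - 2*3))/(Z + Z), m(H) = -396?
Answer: -3452810/8773 ≈ -393.57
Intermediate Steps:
p(Z) = (-10 + Z)/(2*Z) (p(Z) = (Z + (-4 - 6))/((2*Z)) = (Z - 10)*(1/(2*Z)) = (-10 + Z)*(1/(2*Z)) = (-10 + Z)/(2*Z))
Q(W, U) = 463/(-191 + W)
m(-107) - Q(p(23), 116) = -396 - 463/(-191 + (½)*(-10 + 23)/23) = -396 - 463/(-191 + (½)*(1/23)*13) = -396 - 463/(-191 + 13/46) = -396 - 463/(-8773/46) = -396 - 463*(-46)/8773 = -396 - 1*(-21298/8773) = -396 + 21298/8773 = -3452810/8773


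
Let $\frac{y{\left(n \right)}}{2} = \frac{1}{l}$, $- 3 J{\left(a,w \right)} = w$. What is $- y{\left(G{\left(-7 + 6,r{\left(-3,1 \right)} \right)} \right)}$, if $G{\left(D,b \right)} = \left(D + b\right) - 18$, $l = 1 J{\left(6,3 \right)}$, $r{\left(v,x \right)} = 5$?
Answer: $2$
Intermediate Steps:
$J{\left(a,w \right)} = - \frac{w}{3}$
$l = -1$ ($l = 1 \left(\left(- \frac{1}{3}\right) 3\right) = 1 \left(-1\right) = -1$)
$G{\left(D,b \right)} = -18 + D + b$
$y{\left(n \right)} = -2$ ($y{\left(n \right)} = \frac{2}{-1} = 2 \left(-1\right) = -2$)
$- y{\left(G{\left(-7 + 6,r{\left(-3,1 \right)} \right)} \right)} = \left(-1\right) \left(-2\right) = 2$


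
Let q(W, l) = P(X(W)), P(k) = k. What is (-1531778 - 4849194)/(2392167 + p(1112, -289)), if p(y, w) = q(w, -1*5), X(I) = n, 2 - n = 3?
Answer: -3190486/1196083 ≈ -2.6674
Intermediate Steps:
n = -1 (n = 2 - 1*3 = 2 - 3 = -1)
X(I) = -1
q(W, l) = -1
p(y, w) = -1
(-1531778 - 4849194)/(2392167 + p(1112, -289)) = (-1531778 - 4849194)/(2392167 - 1) = -6380972/2392166 = -6380972*1/2392166 = -3190486/1196083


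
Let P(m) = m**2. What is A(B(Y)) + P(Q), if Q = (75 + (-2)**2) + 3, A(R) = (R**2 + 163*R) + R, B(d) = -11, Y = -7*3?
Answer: 5041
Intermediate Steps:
Y = -21
A(R) = R**2 + 164*R
Q = 82 (Q = (75 + 4) + 3 = 79 + 3 = 82)
A(B(Y)) + P(Q) = -11*(164 - 11) + 82**2 = -11*153 + 6724 = -1683 + 6724 = 5041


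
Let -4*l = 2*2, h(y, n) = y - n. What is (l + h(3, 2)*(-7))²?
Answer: 64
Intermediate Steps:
l = -1 (l = -2/2 = -¼*4 = -1)
(l + h(3, 2)*(-7))² = (-1 + (3 - 1*2)*(-7))² = (-1 + (3 - 2)*(-7))² = (-1 + 1*(-7))² = (-1 - 7)² = (-8)² = 64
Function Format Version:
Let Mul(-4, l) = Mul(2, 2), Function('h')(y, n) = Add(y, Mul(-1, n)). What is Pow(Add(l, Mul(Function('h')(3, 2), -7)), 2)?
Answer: 64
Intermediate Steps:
l = -1 (l = Mul(Rational(-1, 4), Mul(2, 2)) = Mul(Rational(-1, 4), 4) = -1)
Pow(Add(l, Mul(Function('h')(3, 2), -7)), 2) = Pow(Add(-1, Mul(Add(3, Mul(-1, 2)), -7)), 2) = Pow(Add(-1, Mul(Add(3, -2), -7)), 2) = Pow(Add(-1, Mul(1, -7)), 2) = Pow(Add(-1, -7), 2) = Pow(-8, 2) = 64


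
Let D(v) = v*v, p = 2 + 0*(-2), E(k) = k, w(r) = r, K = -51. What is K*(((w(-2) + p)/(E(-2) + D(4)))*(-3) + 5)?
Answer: -255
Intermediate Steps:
p = 2 (p = 2 + 0 = 2)
D(v) = v²
K*(((w(-2) + p)/(E(-2) + D(4)))*(-3) + 5) = -51*(((-2 + 2)/(-2 + 4²))*(-3) + 5) = -51*((0/(-2 + 16))*(-3) + 5) = -51*((0/14)*(-3) + 5) = -51*((0*(1/14))*(-3) + 5) = -51*(0*(-3) + 5) = -51*(0 + 5) = -51*5 = -255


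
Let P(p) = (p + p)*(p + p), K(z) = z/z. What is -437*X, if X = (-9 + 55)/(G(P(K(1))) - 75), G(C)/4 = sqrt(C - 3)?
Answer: 20102/71 ≈ 283.13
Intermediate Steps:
K(z) = 1
P(p) = 4*p**2 (P(p) = (2*p)*(2*p) = 4*p**2)
G(C) = 4*sqrt(-3 + C) (G(C) = 4*sqrt(C - 3) = 4*sqrt(-3 + C))
X = -46/71 (X = (-9 + 55)/(4*sqrt(-3 + 4*1**2) - 75) = 46/(4*sqrt(-3 + 4*1) - 75) = 46/(4*sqrt(-3 + 4) - 75) = 46/(4*sqrt(1) - 75) = 46/(4*1 - 75) = 46/(4 - 75) = 46/(-71) = 46*(-1/71) = -46/71 ≈ -0.64789)
-437*X = -437*(-46/71) = 20102/71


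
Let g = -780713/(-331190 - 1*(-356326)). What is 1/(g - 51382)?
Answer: -25136/1292318665 ≈ -1.9450e-5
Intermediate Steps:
g = -780713/25136 (g = -780713/(-331190 + 356326) = -780713/25136 ≈ -31.060)
1/(g - 51382) = 1/(-780713/25136 - 51382) = 1/(-1292318665/25136) = -25136/1292318665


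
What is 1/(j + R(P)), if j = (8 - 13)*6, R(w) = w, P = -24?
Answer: -1/54 ≈ -0.018519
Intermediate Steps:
j = -30 (j = -5*6 = -30)
1/(j + R(P)) = 1/(-30 - 24) = 1/(-54) = -1/54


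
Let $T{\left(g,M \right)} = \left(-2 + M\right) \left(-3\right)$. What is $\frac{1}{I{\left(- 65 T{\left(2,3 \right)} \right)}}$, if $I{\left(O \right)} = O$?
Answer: $\frac{1}{195} \approx 0.0051282$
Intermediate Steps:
$T{\left(g,M \right)} = 6 - 3 M$
$\frac{1}{I{\left(- 65 T{\left(2,3 \right)} \right)}} = \frac{1}{\left(-65\right) \left(6 - 9\right)} = \frac{1}{\left(-65\right) \left(-3\right)} = \frac{1}{195}$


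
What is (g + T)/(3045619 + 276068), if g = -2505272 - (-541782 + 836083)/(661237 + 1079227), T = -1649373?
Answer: -7231010349581/5781276642768 ≈ -1.2508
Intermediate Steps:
g = -4360336020509/1740464 (g = -2505272 - 294301/1740464 = -4360336020509/1740464 ≈ -2.5053e+6)
(g + T)/(3045619 + 276068) = (-4360336020509/1740464 - 1649373)/(3045619 + 276068) = -7231010349581/1740464/3321687 = -7231010349581/1740464*1/3321687 = -7231010349581/5781276642768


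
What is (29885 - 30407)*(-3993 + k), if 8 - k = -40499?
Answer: -19060308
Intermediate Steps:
k = 40507 (k = 8 - 1*(-40499) = 8 + 40499 = 40507)
(29885 - 30407)*(-3993 + k) = (29885 - 30407)*(-3993 + 40507) = -522*36514 = -19060308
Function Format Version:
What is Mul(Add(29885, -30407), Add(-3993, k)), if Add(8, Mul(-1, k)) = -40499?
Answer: -19060308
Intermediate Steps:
k = 40507 (k = Add(8, Mul(-1, -40499)) = Add(8, 40499) = 40507)
Mul(Add(29885, -30407), Add(-3993, k)) = Mul(Add(29885, -30407), Add(-3993, 40507)) = Mul(-522, 36514) = -19060308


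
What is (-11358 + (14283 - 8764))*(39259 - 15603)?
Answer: -138127384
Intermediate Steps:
(-11358 + (14283 - 8764))*(39259 - 15603) = (-11358 + 5519)*23656 = -5839*23656 = -138127384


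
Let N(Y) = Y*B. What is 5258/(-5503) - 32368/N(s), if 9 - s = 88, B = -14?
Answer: -13138318/434737 ≈ -30.221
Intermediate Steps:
s = -79 (s = 9 - 1*88 = 9 - 88 = -79)
N(Y) = -14*Y (N(Y) = Y*(-14) = -14*Y)
5258/(-5503) - 32368/N(s) = 5258/(-5503) - 32368/((-14*(-79))) = 5258*(-1/5503) - 32368/1106 = -5258/5503 - 32368*1/1106 = -5258/5503 - 2312/79 = -13138318/434737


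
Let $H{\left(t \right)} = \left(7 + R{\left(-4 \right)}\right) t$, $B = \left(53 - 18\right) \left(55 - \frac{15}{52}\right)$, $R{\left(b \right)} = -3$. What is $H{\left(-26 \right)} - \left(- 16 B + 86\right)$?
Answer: $\frac{395830}{13} \approx 30448.0$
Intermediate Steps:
$B = \frac{99575}{52}$ ($B = 35 \left(55 - \frac{15}{52}\right) = 35 \cdot \frac{2845}{52} = \frac{99575}{52} \approx 1914.9$)
$H{\left(t \right)} = 4 t$ ($H{\left(t \right)} = \left(7 - 3\right) t = 4 t$)
$H{\left(-26 \right)} - \left(- 16 B + 86\right) = 4 \left(-26\right) - \left(\left(-16\right) \frac{99575}{52} + 86\right) = -104 - \left(- \frac{398300}{13} + 86\right) = -104 - - \frac{397182}{13} = -104 + \frac{397182}{13} = \frac{395830}{13}$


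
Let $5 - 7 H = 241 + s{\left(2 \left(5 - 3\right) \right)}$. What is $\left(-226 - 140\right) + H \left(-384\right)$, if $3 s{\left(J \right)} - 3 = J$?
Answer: $\frac{88958}{7} \approx 12708.0$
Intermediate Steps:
$s{\left(J \right)} = 1 + \frac{J}{3}$
$H = - \frac{715}{21}$ ($H = \frac{5}{7} - \frac{241 + \left(1 + \frac{2 \left(5 - 3\right)}{3}\right)}{7} = \frac{5}{7} - \frac{241 + \left(1 + \frac{2 \cdot 2}{3}\right)}{7} = \frac{5}{7} - \frac{241 + \left(1 + \frac{1}{3} \cdot 4\right)}{7} = \frac{5}{7} - \frac{241 + \left(1 + \frac{4}{3}\right)}{7} = \frac{5}{7} - \frac{241 + \frac{7}{3}}{7} = \frac{5}{7} - \frac{730}{21} = - \frac{715}{21} \approx -34.048$)
$\left(-226 - 140\right) + H \left(-384\right) = \left(-226 - 140\right) - - \frac{91520}{7} = -366 + \frac{91520}{7} = \frac{88958}{7}$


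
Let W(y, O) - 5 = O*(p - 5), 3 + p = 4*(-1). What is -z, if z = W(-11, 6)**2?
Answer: -4489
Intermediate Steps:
p = -7 (p = -3 + 4*(-1) = -3 - 4 = -7)
W(y, O) = 5 - 12*O (W(y, O) = 5 + O*(-7 - 5) = 5 + O*(-12) = 5 - 12*O)
z = 4489 (z = (5 - 12*6)**2 = (5 - 72)**2 = (-67)**2 = 4489)
-z = -1*4489 = -4489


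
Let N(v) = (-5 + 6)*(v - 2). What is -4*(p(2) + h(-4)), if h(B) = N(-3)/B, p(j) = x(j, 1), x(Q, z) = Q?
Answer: -13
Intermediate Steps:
p(j) = j
N(v) = -2 + v (N(v) = 1*(-2 + v) = -2 + v)
h(B) = -5/B (h(B) = (-2 - 3)/B = -5/B)
-4*(p(2) + h(-4)) = -4*(2 - 5/(-4)) = -4*(2 - 5*(-¼)) = -4*(2 + 5/4) = -4*13/4 = -13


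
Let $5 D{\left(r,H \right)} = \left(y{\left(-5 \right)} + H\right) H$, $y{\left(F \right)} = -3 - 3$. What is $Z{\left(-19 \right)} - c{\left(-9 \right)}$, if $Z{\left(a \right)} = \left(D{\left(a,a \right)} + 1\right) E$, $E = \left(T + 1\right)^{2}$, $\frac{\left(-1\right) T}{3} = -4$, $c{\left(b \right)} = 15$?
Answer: $16209$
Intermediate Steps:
$T = 12$ ($T = \left(-3\right) \left(-4\right) = 12$)
$y{\left(F \right)} = -6$ ($y{\left(F \right)} = -3 - 3 = -6$)
$D{\left(r,H \right)} = \frac{H \left(-6 + H\right)}{5}$ ($D{\left(r,H \right)} = \frac{\left(-6 + H\right) H}{5} = \frac{H \left(-6 + H\right)}{5}$)
$E = 169$ ($E = \left(12 + 1\right)^{2} = 13^{2} = 169$)
$Z{\left(a \right)} = 169 + \frac{169 a \left(-6 + a\right)}{5}$ ($Z{\left(a \right)} = \left(\frac{a \left(-6 + a\right)}{5} + 1\right) 169 = \left(1 + \frac{a \left(-6 + a\right)}{5}\right) 169 = 169 + \frac{169 a \left(-6 + a\right)}{5}$)
$Z{\left(-19 \right)} - c{\left(-9 \right)} = \left(169 + \frac{169}{5} \left(-19\right) \left(-6 - 19\right)\right) - 15 = \left(169 + \frac{169}{5} \left(-19\right) \left(-25\right)\right) - 15 = \left(169 + 16055\right) - 15 = 16224 - 15 = 16209$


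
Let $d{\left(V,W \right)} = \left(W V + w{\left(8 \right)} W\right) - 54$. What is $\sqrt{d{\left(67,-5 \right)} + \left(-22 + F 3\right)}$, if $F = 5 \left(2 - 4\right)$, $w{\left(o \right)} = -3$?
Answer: $i \sqrt{426} \approx 20.64 i$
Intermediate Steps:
$F = -10$ ($F = 5 \left(-2\right) = -10$)
$d{\left(V,W \right)} = -54 - 3 W + V W$ ($d{\left(V,W \right)} = \left(W V - 3 W\right) - 54 = \left(V W - 3 W\right) - 54 = \left(- 3 W + V W\right) - 54 = -54 - 3 W + V W$)
$\sqrt{d{\left(67,-5 \right)} + \left(-22 + F 3\right)} = \sqrt{\left(-54 - -15 + 67 \left(-5\right)\right) - 52} = \sqrt{\left(-54 + 15 - 335\right) - 52} = \sqrt{-374 - 52} = \sqrt{-426} = i \sqrt{426}$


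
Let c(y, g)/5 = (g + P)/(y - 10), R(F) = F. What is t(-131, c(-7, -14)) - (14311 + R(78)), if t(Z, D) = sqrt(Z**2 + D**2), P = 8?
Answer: -14389 + sqrt(4960429)/17 ≈ -14258.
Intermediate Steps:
c(y, g) = 5*(8 + g)/(-10 + y) (c(y, g) = 5*((g + 8)/(y - 10)) = 5*((8 + g)/(-10 + y)) = 5*(8 + g)/(-10 + y))
t(Z, D) = sqrt(D**2 + Z**2)
t(-131, c(-7, -14)) - (14311 + R(78)) = sqrt((5*(8 - 14)/(-10 - 7))**2 + (-131)**2) - (14311 + 78) = sqrt((5*(-6)/(-17))**2 + 17161) - 1*14389 = sqrt((5*(-1/17)*(-6))**2 + 17161) - 14389 = sqrt((30/17)**2 + 17161) - 14389 = sqrt(900/289 + 17161) - 14389 = sqrt(4960429/289) - 14389 = sqrt(4960429)/17 - 14389 = -14389 + sqrt(4960429)/17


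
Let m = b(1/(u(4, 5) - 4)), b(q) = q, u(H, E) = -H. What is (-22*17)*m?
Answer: 187/4 ≈ 46.750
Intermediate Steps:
m = -1/8 (m = 1/(-1*4 - 4) = 1/(-4 - 4) = 1/(-8) = -1/8 ≈ -0.12500)
(-22*17)*m = -22*17*(-1/8) = -374*(-1/8) = 187/4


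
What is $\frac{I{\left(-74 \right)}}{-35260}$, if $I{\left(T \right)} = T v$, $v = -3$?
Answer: $- \frac{111}{17630} \approx -0.0062961$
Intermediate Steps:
$I{\left(T \right)} = - 3 T$ ($I{\left(T \right)} = T \left(-3\right) = - 3 T$)
$\frac{I{\left(-74 \right)}}{-35260} = \frac{\left(-3\right) \left(-74\right)}{-35260} = 222 \left(- \frac{1}{35260}\right) = - \frac{111}{17630}$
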